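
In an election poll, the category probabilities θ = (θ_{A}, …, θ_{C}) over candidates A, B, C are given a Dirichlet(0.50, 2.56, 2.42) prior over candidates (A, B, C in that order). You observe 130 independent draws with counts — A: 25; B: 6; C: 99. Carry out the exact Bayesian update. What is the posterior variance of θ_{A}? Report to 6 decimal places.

The Dirichlet prior is conjugate to the Multinomial likelihood: each posterior αⱼ = prior αⱼ + observed count nⱼ.
Posterior concentration: (25.50, 8.56, 101.42), total = 135.48.
Var[θ_j] = α_j(Σα−α_j)/((Σα)²(Σα+1)) = 25.50·109.98/(135.48²·136.48) = 0.001120.

0.001120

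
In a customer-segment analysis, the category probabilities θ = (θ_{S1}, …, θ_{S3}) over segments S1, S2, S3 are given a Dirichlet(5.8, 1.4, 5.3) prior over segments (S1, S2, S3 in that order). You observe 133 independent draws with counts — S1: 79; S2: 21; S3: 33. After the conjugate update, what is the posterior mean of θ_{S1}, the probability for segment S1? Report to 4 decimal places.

0.5828

The Dirichlet prior is conjugate to the Multinomial likelihood: each posterior αⱼ = prior αⱼ + observed count nⱼ.
Posterior concentration: (84.8, 22.4, 38.3), total = 145.5.
E[θ_{S1}|data] = α_{S1}/Σα = 84.8/145.5 = 0.5828.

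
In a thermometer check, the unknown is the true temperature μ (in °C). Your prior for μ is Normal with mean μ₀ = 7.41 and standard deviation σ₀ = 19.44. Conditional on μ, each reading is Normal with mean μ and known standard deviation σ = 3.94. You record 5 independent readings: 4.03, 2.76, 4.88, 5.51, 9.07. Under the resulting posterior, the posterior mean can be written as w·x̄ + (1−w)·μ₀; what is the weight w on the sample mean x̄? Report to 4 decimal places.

0.9919

For Normal data with known variance σ², a Normal(μ₀, σ₀²) prior on μ is conjugate. Posterior precision = 1/σ₀² + n/σ²; posterior mean is the precision-weighted average of μ₀ and x̄.
σ₀² = 19.44² = 377.9136, σ² = 3.94² = 15.5236. Prior precision 1/σ₀² = 1/377.9136; data precision n/σ² = 5/15.5236.
w = (n/σ²)/(1/σ₀² + n/σ²) = n·σ₀²/(σ² + n·σ₀²) = 5·377.9136/(15.5236 + 5·377.9136) = 1889.568/1905.0916 = 0.9919.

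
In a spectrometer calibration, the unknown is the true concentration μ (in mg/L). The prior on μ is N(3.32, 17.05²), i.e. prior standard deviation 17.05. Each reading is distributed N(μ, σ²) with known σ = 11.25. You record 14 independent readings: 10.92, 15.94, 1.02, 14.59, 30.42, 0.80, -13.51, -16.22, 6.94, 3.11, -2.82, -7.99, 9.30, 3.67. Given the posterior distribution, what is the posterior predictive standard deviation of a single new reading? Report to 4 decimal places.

11.6331

For Normal data with known variance σ², a Normal(μ₀, σ₀²) prior on μ is conjugate. Posterior precision = 1/σ₀² + n/σ²; posterior mean is the precision-weighted average of μ₀ and x̄.
σ₀² = 17.05² = 290.7025, σ² = 11.25² = 126.5625; σ² + n·σ₀² = 126.5625 + 14·290.7025 = 4196.3975.
Posterior precision = 1/σ₀² + n/σ² = 1/290.7025 + 14/126.5625 = (σ² + n·σ₀²)/(σ₀²σ²) = 4196.3975/(290.7025·126.5625); posterior variance σₙ² = σ₀²σ²/(σ² + n·σ₀²) = 290.7025·126.5625/4196.3975 = 8.767529.
Predictive variance for one new observation = σₙ² + σ² = 290.7025·126.5625/4196.3975 + 126.5625 = σ²·(σ₀² + 4196.3975)/4196.3975 = 126.5625·4487.1/4196.3975 = 135.330029; SD = √(126.5625·4487.1/4196.3975) = 11.6331.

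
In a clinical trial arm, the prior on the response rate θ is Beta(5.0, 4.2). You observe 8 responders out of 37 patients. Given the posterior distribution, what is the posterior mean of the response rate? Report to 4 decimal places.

0.2814

The Beta prior is conjugate to a Binomial/Bernoulli likelihood; the update adds successes to α and failures to β.
Posterior: Beta(α+k, β+n−k) = Beta(5.0+8, 4.2+29) = Beta(13.0, 33.2).
Posterior mean = α/(α+β) = 13.0/46.2 = 0.2814.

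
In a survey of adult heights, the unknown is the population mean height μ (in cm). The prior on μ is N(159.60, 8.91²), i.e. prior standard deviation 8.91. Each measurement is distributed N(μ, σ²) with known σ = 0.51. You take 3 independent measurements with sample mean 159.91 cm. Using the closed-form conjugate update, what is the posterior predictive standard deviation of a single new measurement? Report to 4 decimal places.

For Normal data with known variance σ², a Normal(μ₀, σ₀²) prior on μ is conjugate. Posterior precision = 1/σ₀² + n/σ²; posterior mean is the precision-weighted average of μ₀ and x̄.
σ₀² = 8.91² = 79.3881, σ² = 0.51² = 0.2601; σ² + n·σ₀² = 0.2601 + 3·79.3881 = 238.4244.
Posterior precision = 1/σ₀² + n/σ² = 1/79.3881 + 3/0.2601 = (σ² + n·σ₀²)/(σ₀²σ²) = 238.4244/(79.3881·0.2601); posterior variance σₙ² = σ₀²σ²/(σ² + n·σ₀²) = 79.3881·0.2601/238.4244 = 0.086605.
Predictive variance for one new observation = σₙ² + σ² = 79.3881·0.2601/238.4244 + 0.2601 = σ²·(σ₀² + 238.4244)/238.4244 = 0.2601·317.8125/238.4244 = 0.346705; SD = √(0.2601·317.8125/238.4244) = 0.5888.

0.5888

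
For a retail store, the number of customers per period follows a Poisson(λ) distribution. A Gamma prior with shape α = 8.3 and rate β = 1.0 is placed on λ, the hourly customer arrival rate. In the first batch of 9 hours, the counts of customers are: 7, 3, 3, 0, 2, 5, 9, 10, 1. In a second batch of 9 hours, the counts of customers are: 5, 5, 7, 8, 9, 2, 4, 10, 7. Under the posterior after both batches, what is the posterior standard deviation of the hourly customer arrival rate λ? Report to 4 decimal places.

0.5401

With a Gamma(shape α, rate β) prior, the Poisson likelihood is conjugate: the posterior is Gamma(α + ΣXᵢ, β + n).
Batch 1: sum of counts S = 40 over n = 9 hours.
After batch 1: Gamma(α+S, β+n) = Gamma(8.3+40, 1.0+9) = Gamma(48.3, 10.0).
Batch 2: sum of counts S = 57 over n = 9 hours.
After batch 2: Gamma(α+S, β+n) = Gamma(48.3+57, 10.0+9) = Gamma(105.3, 19.0).
SD = √α/β = √105.3/19.0 = 0.5401.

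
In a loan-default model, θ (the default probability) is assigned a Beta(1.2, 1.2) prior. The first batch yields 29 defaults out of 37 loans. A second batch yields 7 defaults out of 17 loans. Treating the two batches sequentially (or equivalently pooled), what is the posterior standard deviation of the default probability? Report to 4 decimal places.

The Beta prior is conjugate to a Binomial/Bernoulli likelihood; the update adds successes to α and failures to β.
After batch 1: Beta(1.2+29, 1.2+8) = Beta(30.2, 9.2).
After batch 2: Beta(30.2+7, 9.2+10) = Beta(37.2, 19.2).
Var = αβ/((α+β)²(α+β+1)) = 37.2·19.2/(56.4²·57.4) = 0.00391178; SD = √0.00391178 = 0.0625.

0.0625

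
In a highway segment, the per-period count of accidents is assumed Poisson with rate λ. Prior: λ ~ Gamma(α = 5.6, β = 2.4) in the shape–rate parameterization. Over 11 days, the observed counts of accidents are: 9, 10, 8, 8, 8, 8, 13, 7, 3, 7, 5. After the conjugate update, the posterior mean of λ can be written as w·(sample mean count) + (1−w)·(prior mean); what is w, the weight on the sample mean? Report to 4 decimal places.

With a Gamma(shape α, rate β) prior, the Poisson likelihood is conjugate: the posterior is Gamma(α + ΣXᵢ, β + n).
Posterior mean = (α₀+S)/(β₀+n) = [n/(β₀+n)]·(S/n) + [β₀/(β₀+n)]·(α₀/β₀), so only n and β₀ enter the weight.
Weight on data w = n/(β₀+n) = 11/(2.4+11) = 11/13.4 = 0.8209.

0.8209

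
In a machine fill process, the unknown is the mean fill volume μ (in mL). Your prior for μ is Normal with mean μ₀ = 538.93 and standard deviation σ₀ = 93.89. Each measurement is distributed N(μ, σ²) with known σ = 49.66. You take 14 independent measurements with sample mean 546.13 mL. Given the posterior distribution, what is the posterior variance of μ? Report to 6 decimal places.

For Normal data with known variance σ², a Normal(μ₀, σ₀²) prior on μ is conjugate. Posterior precision = 1/σ₀² + n/σ²; posterior mean is the precision-weighted average of μ₀ and x̄.
σ₀² = 93.89² = 8815.3321, σ² = 49.66² = 2466.1156; σ² + n·σ₀² = 2466.1156 + 14·8815.3321 = 125880.765.
Posterior precision = 1/σ₀² + n/σ² = 1/8815.3321 + 14/2466.1156 = (σ² + n·σ₀²)/(σ₀²σ²) = 125880.765/(8815.3321·2466.1156); posterior variance σₙ² = σ₀²σ²/(σ² + n·σ₀²) = 8815.3321·2466.1156/125880.765 = 172.700158.

172.700158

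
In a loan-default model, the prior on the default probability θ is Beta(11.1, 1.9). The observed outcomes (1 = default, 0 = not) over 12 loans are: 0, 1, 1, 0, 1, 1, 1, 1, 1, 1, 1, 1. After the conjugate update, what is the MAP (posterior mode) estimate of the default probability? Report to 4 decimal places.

0.8739

The Beta prior is conjugate to a Binomial/Bernoulli likelihood; the update adds successes to α and failures to β.
Posterior: Beta(α+k, β+n−k) = Beta(11.1+10, 1.9+2) = Beta(21.1, 3.9).
Mode of Beta(a,b) for a,b>1 is (a−1)/(a+b−2) = 20.1/23.0 = 0.8739.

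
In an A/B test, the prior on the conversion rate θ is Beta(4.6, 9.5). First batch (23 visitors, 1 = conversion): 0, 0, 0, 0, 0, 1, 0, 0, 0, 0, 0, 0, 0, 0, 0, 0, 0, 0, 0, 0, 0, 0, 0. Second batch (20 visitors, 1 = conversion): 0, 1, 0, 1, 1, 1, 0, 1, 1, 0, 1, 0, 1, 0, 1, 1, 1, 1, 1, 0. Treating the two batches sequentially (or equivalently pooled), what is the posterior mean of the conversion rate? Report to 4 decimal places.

0.3257

The Beta prior is conjugate to a Binomial/Bernoulli likelihood; the update adds successes to α and failures to β.
After batch 1: Beta(4.6+1, 9.5+22) = Beta(5.6, 31.5).
After batch 2: Beta(5.6+13, 31.5+7) = Beta(18.6, 38.5).
Posterior mean = α/(α+β) = 18.6/57.1 = 0.3257.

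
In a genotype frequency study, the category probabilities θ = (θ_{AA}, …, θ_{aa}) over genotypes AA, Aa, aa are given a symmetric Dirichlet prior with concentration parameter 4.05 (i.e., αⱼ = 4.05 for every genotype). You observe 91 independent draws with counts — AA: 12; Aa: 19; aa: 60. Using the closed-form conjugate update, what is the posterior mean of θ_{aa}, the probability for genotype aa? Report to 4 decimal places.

0.6209

The Dirichlet prior is conjugate to the Multinomial likelihood: each posterior αⱼ = prior αⱼ + observed count nⱼ.
Posterior concentration: (16.05, 23.05, 64.05), total = 103.15.
E[θ_{aa}|data] = α_{aa}/Σα = 64.05/103.15 = 0.6209.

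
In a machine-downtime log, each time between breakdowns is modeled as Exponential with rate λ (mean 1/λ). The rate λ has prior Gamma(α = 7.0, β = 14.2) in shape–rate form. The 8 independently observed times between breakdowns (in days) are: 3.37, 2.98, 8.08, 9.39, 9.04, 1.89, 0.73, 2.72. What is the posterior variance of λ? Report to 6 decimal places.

With a Gamma(shape α, rate β) prior on the exponential rate λ, the posterior after n observations with total T = Σxᵢ is Gamma(α+n, β+T).
Sum of observations T = 38.20 days; n = 8.
Posterior: Gamma(7.0+8, 14.2+38.20) = Gamma(15.0, 52.40).
Var = α/β² = 0.005463.

0.005463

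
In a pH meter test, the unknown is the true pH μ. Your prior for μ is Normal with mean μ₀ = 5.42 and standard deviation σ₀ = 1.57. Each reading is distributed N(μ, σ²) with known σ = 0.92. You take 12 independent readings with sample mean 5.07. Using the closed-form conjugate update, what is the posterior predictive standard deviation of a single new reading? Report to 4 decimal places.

For Normal data with known variance σ², a Normal(μ₀, σ₀²) prior on μ is conjugate. Posterior precision = 1/σ₀² + n/σ²; posterior mean is the precision-weighted average of μ₀ and x̄.
σ₀² = 1.57² = 2.4649, σ² = 0.92² = 0.8464; σ² + n·σ₀² = 0.8464 + 12·2.4649 = 30.4252.
Posterior precision = 1/σ₀² + n/σ² = 1/2.4649 + 12/0.8464 = (σ² + n·σ₀²)/(σ₀²σ²) = 30.4252/(2.4649·0.8464); posterior variance σₙ² = σ₀²σ²/(σ² + n·σ₀²) = 2.4649·0.8464/30.4252 = 0.068571.
Predictive variance for one new observation = σₙ² + σ² = 2.4649·0.8464/30.4252 + 0.8464 = σ²·(σ₀² + 30.4252)/30.4252 = 0.8464·32.8901/30.4252 = 0.914971; SD = √(0.8464·32.8901/30.4252) = 0.9565.

0.9565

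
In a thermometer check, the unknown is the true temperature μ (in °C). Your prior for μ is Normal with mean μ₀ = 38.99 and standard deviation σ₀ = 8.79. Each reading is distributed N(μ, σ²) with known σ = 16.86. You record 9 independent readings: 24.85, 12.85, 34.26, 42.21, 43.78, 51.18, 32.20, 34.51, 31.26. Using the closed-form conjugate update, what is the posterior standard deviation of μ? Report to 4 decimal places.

For Normal data with known variance σ², a Normal(μ₀, σ₀²) prior on μ is conjugate. Posterior precision = 1/σ₀² + n/σ²; posterior mean is the precision-weighted average of μ₀ and x̄.
σ₀² = 8.79² = 77.2641, σ² = 16.86² = 284.2596; σ² + n·σ₀² = 284.2596 + 9·77.2641 = 979.6365.
Posterior precision = 1/σ₀² + n/σ² = 1/77.2641 + 9/284.2596 = (σ² + n·σ₀²)/(σ₀²σ²) = 979.6365/(77.2641·284.2596); posterior variance σₙ² = σ₀²σ²/(σ² + n·σ₀²) = 77.2641·284.2596/979.6365 = 22.419604.
Posterior SD = √σₙ² = √(77.2641·284.2596/979.6365) = 4.7349.

4.7349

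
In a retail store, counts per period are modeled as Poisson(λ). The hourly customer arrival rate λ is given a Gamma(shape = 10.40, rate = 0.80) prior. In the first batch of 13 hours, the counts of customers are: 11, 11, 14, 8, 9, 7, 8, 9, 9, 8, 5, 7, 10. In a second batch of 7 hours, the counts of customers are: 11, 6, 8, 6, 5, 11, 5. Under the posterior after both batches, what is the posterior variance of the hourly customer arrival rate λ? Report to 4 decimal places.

With a Gamma(shape α, rate β) prior, the Poisson likelihood is conjugate: the posterior is Gamma(α + ΣXᵢ, β + n).
Batch 1: sum of counts S = 116 over n = 13 hours.
After batch 1: Gamma(α+S, β+n) = Gamma(10.40+116, 0.80+13) = Gamma(126.40, 13.80).
Batch 2: sum of counts S = 52 over n = 7 hours.
After batch 2: Gamma(α+S, β+n) = Gamma(126.40+52, 13.80+7) = Gamma(178.40, 20.80).
Var = α/β² = 178.40/20.80² = 0.4124.

0.4124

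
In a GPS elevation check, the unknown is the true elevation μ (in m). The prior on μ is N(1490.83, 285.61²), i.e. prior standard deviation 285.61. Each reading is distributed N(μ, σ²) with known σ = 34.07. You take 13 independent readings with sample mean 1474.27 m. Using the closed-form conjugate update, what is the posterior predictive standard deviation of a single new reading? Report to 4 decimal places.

35.3547

For Normal data with known variance σ², a Normal(μ₀, σ₀²) prior on μ is conjugate. Posterior precision = 1/σ₀² + n/σ²; posterior mean is the precision-weighted average of μ₀ and x̄.
σ₀² = 285.61² = 81573.0721, σ² = 34.07² = 1160.7649; σ² + n·σ₀² = 1160.7649 + 13·81573.0721 = 1061610.7022.
Posterior precision = 1/σ₀² + n/σ² = 1/81573.0721 + 13/1160.7649 = (σ² + n·σ₀²)/(σ₀²σ²) = 1061610.7022/(81573.0721·1160.7649); posterior variance σₙ² = σ₀²σ²/(σ² + n·σ₀²) = 81573.0721·1160.7649/1061610.7022 = 89.191978.
Predictive variance for one new observation = σₙ² + σ² = 81573.0721·1160.7649/1061610.7022 + 1160.7649 = σ²·(σ₀² + 1061610.7022)/1061610.7022 = 1160.7649·1143183.7743/1061610.7022 = 1249.956878; SD = √(1160.7649·1143183.7743/1061610.7022) = 35.3547.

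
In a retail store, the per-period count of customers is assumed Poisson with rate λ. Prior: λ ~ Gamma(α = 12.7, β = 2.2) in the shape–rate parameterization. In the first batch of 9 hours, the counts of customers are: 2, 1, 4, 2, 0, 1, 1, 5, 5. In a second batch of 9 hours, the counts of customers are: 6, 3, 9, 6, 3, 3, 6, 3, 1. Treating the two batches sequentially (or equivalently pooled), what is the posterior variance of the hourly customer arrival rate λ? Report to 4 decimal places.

With a Gamma(shape α, rate β) prior, the Poisson likelihood is conjugate: the posterior is Gamma(α + ΣXᵢ, β + n).
Batch 1: sum of counts S = 21 over n = 9 hours.
After batch 1: Gamma(α+S, β+n) = Gamma(12.7+21, 2.2+9) = Gamma(33.7, 11.2).
Batch 2: sum of counts S = 40 over n = 9 hours.
After batch 2: Gamma(α+S, β+n) = Gamma(33.7+40, 11.2+9) = Gamma(73.7, 20.2).
Var = α/β² = 73.7/20.2² = 0.1806.

0.1806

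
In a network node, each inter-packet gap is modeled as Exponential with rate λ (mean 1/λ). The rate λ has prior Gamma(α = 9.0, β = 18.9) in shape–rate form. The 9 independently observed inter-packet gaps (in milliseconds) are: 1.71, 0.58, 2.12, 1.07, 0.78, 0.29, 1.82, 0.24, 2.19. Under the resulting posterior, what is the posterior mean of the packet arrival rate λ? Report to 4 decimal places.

0.6061

With a Gamma(shape α, rate β) prior on the exponential rate λ, the posterior after n observations with total T = Σxᵢ is Gamma(α+n, β+T).
Sum of observations T = 10.80 milliseconds; n = 9.
Posterior: Gamma(9.0+9, 18.9+10.80) = Gamma(18.0, 29.70).
Posterior mean of λ = α/β = 18.0/29.70 = 0.6061.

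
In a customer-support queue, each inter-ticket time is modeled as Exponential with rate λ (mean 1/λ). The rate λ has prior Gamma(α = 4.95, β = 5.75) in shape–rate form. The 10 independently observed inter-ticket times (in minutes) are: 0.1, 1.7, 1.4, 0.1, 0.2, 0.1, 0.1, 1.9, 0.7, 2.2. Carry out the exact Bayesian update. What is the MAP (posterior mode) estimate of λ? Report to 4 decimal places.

With a Gamma(shape α, rate β) prior on the exponential rate λ, the posterior after n observations with total T = Σxᵢ is Gamma(α+n, β+T).
Sum of observations T = 8.5 minutes; n = 10.
Posterior: Gamma(4.95+10, 5.75+8.5) = Gamma(14.95, 14.25).
Mode = (α−1)/β = 0.9789.

0.9789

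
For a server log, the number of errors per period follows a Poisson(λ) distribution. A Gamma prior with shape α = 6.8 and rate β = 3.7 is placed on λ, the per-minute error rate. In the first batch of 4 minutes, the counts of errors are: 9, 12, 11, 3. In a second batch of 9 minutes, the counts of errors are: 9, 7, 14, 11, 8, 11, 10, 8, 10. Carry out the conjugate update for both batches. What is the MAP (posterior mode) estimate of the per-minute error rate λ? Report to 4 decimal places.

With a Gamma(shape α, rate β) prior, the Poisson likelihood is conjugate: the posterior is Gamma(α + ΣXᵢ, β + n).
Batch 1: sum of counts S = 35 over n = 4 minutes.
After batch 1: Gamma(α+S, β+n) = Gamma(6.8+35, 3.7+4) = Gamma(41.8, 7.7).
Batch 2: sum of counts S = 88 over n = 9 minutes.
After batch 2: Gamma(α+S, β+n) = Gamma(41.8+88, 7.7+9) = Gamma(129.8, 16.7).
Mode of Gamma(α,β) for α≥1 is (α−1)/β = 128.8/16.7 = 7.7126.

7.7126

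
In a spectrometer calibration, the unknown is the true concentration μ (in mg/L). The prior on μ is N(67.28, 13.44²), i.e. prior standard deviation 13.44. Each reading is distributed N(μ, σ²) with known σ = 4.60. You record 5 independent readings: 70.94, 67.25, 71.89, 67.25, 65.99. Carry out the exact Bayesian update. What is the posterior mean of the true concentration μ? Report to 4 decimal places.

For Normal data with known variance σ², a Normal(μ₀, σ₀²) prior on μ is conjugate. Posterior precision = 1/σ₀² + n/σ²; posterior mean is the precision-weighted average of μ₀ and x̄.
Σxᵢ = 70.94 + 67.25 + 71.89 + 67.25 + 65.99 = 343.32, so n·x̄ = 343.32.
σ₀² = 13.44² = 180.6336, σ² = 4.60² = 21.16; σ² + n·σ₀² = 21.16 + 5·180.6336 = 924.328.
Posterior mean = (μ₀/σ₀² + n·x̄/σ²)/(1/σ₀² + n/σ²) = (σ²·μ₀ + σ₀²·n·x̄)/(σ² + n·σ₀²) = (21.16·67.28 + 180.6336·343.32)/924.328 = 63438.772352/924.328 = 68.6323.

68.6323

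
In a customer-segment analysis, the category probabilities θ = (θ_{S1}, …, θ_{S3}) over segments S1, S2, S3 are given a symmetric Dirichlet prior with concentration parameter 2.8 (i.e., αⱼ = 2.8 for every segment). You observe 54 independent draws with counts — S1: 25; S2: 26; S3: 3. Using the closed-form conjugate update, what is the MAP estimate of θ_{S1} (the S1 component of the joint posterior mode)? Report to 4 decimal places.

0.4512

The Dirichlet prior is conjugate to the Multinomial likelihood: each posterior αⱼ = prior αⱼ + observed count nⱼ.
Posterior concentration: (27.8, 28.8, 5.8), total = 62.4.
Joint mode component: (α_{S1}−1)/(Σα−K) = 26.8/59.4 = 0.4512.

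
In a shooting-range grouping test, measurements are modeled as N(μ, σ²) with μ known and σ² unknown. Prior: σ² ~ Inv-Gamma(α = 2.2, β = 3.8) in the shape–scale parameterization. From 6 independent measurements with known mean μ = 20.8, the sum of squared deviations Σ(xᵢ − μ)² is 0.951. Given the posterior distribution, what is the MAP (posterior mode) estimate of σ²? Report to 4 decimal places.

With known mean μ and an Inverse-Gamma(α, β) prior on σ², the Normal likelihood is conjugate: posterior is Inv-Gamma(α + n/2, β + Σ(xᵢ−μ)²/2).
Posterior: Inv-Gamma(2.2 + 6/2, 3.8 + 0.951/2) = Inv-Gamma(5.20, 4.2755).
Mode = β/(α+1) = 4.2755/6.20 = 0.6896.

0.6896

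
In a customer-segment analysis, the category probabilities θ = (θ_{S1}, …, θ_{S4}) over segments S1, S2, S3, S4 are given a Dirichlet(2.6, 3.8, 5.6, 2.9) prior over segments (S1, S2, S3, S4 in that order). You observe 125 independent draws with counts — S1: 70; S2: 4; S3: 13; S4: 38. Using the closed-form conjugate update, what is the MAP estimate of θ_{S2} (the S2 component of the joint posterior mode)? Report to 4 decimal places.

0.0500

The Dirichlet prior is conjugate to the Multinomial likelihood: each posterior αⱼ = prior αⱼ + observed count nⱼ.
Posterior concentration: (72.6, 7.8, 18.6, 40.9), total = 139.9.
Joint mode component: (α_{S2}−1)/(Σα−K) = 6.8/135.9 = 0.0500.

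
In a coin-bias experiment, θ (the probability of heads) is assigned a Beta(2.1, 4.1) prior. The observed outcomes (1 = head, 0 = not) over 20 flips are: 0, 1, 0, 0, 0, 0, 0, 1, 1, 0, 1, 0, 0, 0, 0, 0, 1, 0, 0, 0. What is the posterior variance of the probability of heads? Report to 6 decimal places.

0.007263

The Beta prior is conjugate to a Binomial/Bernoulli likelihood; the update adds successes to α and failures to β.
Posterior: Beta(α+k, β+n−k) = Beta(2.1+5, 4.1+15) = Beta(7.1, 19.1).
Var = αβ/((α+β)²(α+β+1)) = 7.1·19.1/(26.2²·27.2) = 0.007263.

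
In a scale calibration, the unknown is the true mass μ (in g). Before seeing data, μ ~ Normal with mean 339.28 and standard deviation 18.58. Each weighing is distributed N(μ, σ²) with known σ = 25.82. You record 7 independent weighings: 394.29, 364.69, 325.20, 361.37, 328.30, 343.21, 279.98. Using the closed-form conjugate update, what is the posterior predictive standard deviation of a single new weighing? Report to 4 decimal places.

27.2272

For Normal data with known variance σ², a Normal(μ₀, σ₀²) prior on μ is conjugate. Posterior precision = 1/σ₀² + n/σ²; posterior mean is the precision-weighted average of μ₀ and x̄.
σ₀² = 18.58² = 345.2164, σ² = 25.82² = 666.6724; σ² + n·σ₀² = 666.6724 + 7·345.2164 = 3083.1872.
Posterior precision = 1/σ₀² + n/σ² = 1/345.2164 + 7/666.6724 = (σ² + n·σ₀²)/(σ₀²σ²) = 3083.1872/(345.2164·666.6724); posterior variance σₙ² = σ₀²σ²/(σ² + n·σ₀²) = 345.2164·666.6724/3083.1872 = 74.645563.
Predictive variance for one new observation = σₙ² + σ² = 345.2164·666.6724/3083.1872 + 666.6724 = σ²·(σ₀² + 3083.1872)/3083.1872 = 666.6724·3428.4036/3083.1872 = 741.317963; SD = √(666.6724·3428.4036/3083.1872) = 27.2272.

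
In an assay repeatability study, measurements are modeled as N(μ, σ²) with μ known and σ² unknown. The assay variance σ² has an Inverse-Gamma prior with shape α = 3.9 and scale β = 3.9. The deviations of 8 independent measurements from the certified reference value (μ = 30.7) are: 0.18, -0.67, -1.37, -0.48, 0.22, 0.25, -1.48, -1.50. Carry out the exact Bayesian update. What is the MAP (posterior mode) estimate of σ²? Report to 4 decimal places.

0.8393

With known mean μ and an Inverse-Gamma(α, β) prior on σ², the Normal likelihood is conjugate: posterior is Inv-Gamma(α + n/2, β + Σ(xᵢ−μ)²/2).
Σ(xᵢ−μ)² = (0.18)² + (-0.67)² + (-1.37)² + (-0.48)² + (0.22)² + (0.25)² + (-1.48)² + (-1.50)² = 7.1399.
Posterior: Inv-Gamma(3.9 + 8/2, 3.9 + 7.1399/2) = Inv-Gamma(7.90, 7.46995).
Mode = β/(α+1) = 7.46995/8.90 = 0.8393.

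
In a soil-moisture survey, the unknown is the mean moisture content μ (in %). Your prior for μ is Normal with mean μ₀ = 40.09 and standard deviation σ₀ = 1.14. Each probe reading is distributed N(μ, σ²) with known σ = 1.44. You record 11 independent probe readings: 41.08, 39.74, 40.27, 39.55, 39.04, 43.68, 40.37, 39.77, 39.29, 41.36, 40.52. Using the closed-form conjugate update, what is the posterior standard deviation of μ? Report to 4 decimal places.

0.4057

For Normal data with known variance σ², a Normal(μ₀, σ₀²) prior on μ is conjugate. Posterior precision = 1/σ₀² + n/σ²; posterior mean is the precision-weighted average of μ₀ and x̄.
σ₀² = 1.14² = 1.2996, σ² = 1.44² = 2.0736; σ² + n·σ₀² = 2.0736 + 11·1.2996 = 16.3692.
Posterior precision = 1/σ₀² + n/σ² = 1/1.2996 + 11/2.0736 = (σ² + n·σ₀²)/(σ₀²σ²) = 16.3692/(1.2996·2.0736); posterior variance σₙ² = σ₀²σ²/(σ² + n·σ₀²) = 1.2996·2.0736/16.3692 = 0.164629.
Posterior SD = √σₙ² = √(1.2996·2.0736/16.3692) = 0.4057.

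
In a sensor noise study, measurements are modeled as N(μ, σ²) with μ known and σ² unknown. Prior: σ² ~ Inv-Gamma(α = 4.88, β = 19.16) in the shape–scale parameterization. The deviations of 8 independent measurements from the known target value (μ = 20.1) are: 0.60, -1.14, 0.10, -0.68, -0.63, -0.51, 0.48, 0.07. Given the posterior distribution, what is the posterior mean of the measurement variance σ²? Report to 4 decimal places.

2.6234

With known mean μ and an Inverse-Gamma(α, β) prior on σ², the Normal likelihood is conjugate: posterior is Inv-Gamma(α + n/2, β + Σ(xᵢ−μ)²/2).
Σ(xᵢ−μ)² = (0.60)² + (-1.14)² + (0.10)² + (-0.68)² + (-0.63)² + (-0.51)² + (0.48)² + (0.07)² = 3.0243.
Posterior: Inv-Gamma(4.88 + 8/2, 19.16 + 3.0243/2) = Inv-Gamma(8.88, 20.67215).
E[σ²|data] = β/(α−1) = 20.67215/7.88 = 2.6234.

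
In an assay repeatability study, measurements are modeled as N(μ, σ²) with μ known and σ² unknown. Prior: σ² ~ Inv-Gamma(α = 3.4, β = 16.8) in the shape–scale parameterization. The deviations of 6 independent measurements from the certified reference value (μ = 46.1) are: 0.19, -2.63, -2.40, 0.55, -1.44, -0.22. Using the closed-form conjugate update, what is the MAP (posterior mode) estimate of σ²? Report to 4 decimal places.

3.2931

With known mean μ and an Inverse-Gamma(α, β) prior on σ², the Normal likelihood is conjugate: posterior is Inv-Gamma(α + n/2, β + Σ(xᵢ−μ)²/2).
Σ(xᵢ−μ)² = (0.19)² + (-2.63)² + (-2.40)² + (0.55)² + (-1.44)² + (-0.22)² = 15.1375.
Posterior: Inv-Gamma(3.4 + 6/2, 16.8 + 15.1375/2) = Inv-Gamma(6.40, 24.36875).
Mode = β/(α+1) = 24.36875/7.40 = 3.2931.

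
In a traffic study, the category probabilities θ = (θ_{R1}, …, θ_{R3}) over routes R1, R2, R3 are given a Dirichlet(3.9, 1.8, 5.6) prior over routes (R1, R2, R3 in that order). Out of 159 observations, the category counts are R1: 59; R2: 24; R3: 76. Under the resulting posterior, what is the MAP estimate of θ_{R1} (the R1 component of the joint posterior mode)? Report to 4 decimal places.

The Dirichlet prior is conjugate to the Multinomial likelihood: each posterior αⱼ = prior αⱼ + observed count nⱼ.
Posterior concentration: (62.9, 25.8, 81.6), total = 170.3.
Joint mode component: (α_{R1}−1)/(Σα−K) = 61.9/167.3 = 0.3700.

0.3700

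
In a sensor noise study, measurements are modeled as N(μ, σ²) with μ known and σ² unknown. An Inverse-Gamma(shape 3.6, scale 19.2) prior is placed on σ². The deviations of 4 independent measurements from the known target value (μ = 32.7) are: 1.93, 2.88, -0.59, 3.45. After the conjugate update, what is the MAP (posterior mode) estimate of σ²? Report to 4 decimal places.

With known mean μ and an Inverse-Gamma(α, β) prior on σ², the Normal likelihood is conjugate: posterior is Inv-Gamma(α + n/2, β + Σ(xᵢ−μ)²/2).
Σ(xᵢ−μ)² = (1.93)² + (2.88)² + (-0.59)² + (3.45)² = 24.2699.
Posterior: Inv-Gamma(3.6 + 4/2, 19.2 + 24.2699/2) = Inv-Gamma(5.60, 31.33495).
Mode = β/(α+1) = 31.33495/6.60 = 4.7477.

4.7477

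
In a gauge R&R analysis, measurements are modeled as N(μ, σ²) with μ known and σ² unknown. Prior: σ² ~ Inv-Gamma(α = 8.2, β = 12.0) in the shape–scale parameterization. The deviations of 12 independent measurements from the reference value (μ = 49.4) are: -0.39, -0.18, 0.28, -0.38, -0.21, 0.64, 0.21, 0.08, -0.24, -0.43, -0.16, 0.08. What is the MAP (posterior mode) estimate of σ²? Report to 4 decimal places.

With known mean μ and an Inverse-Gamma(α, β) prior on σ², the Normal likelihood is conjugate: posterior is Inv-Gamma(α + n/2, β + Σ(xᵢ−μ)²/2).
Σ(xᵢ−μ)² = (-0.39)² + (-0.18)² + (0.28)² + (-0.38)² + (-0.21)² + (0.64)² + (0.21)² + (0.08)² + (-0.24)² + (-0.43)² + (-0.16)² + (0.08)² = 1.1860.
Posterior: Inv-Gamma(8.2 + 12/2, 12.0 + 1.1860/2) = Inv-Gamma(14.20, 12.59300).
Mode = β/(α+1) = 12.59300/15.20 = 0.8285.

0.8285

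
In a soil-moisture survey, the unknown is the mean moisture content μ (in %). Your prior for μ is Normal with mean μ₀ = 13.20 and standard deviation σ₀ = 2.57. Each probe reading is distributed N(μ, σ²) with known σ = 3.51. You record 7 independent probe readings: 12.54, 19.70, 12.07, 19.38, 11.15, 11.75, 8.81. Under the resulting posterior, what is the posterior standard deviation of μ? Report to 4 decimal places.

For Normal data with known variance σ², a Normal(μ₀, σ₀²) prior on μ is conjugate. Posterior precision = 1/σ₀² + n/σ²; posterior mean is the precision-weighted average of μ₀ and x̄.
σ₀² = 2.57² = 6.6049, σ² = 3.51² = 12.3201; σ² + n·σ₀² = 12.3201 + 7·6.6049 = 58.5544.
Posterior precision = 1/σ₀² + n/σ² = 1/6.6049 + 7/12.3201 = (σ² + n·σ₀²)/(σ₀²σ²) = 58.5544/(6.6049·12.3201); posterior variance σₙ² = σ₀²σ²/(σ² + n·σ₀²) = 6.6049·12.3201/58.5544 = 1.389700.
Posterior SD = √σₙ² = √(6.6049·12.3201/58.5544) = 1.1789.

1.1789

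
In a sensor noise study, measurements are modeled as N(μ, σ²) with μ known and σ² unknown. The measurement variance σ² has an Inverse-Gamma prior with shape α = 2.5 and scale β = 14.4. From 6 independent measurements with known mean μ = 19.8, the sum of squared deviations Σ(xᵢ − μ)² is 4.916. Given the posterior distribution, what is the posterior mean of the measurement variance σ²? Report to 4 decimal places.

With known mean μ and an Inverse-Gamma(α, β) prior on σ², the Normal likelihood is conjugate: posterior is Inv-Gamma(α + n/2, β + Σ(xᵢ−μ)²/2).
Posterior: Inv-Gamma(2.5 + 6/2, 14.4 + 4.916/2) = Inv-Gamma(5.50, 16.8580).
E[σ²|data] = β/(α−1) = 16.8580/4.50 = 3.7462.

3.7462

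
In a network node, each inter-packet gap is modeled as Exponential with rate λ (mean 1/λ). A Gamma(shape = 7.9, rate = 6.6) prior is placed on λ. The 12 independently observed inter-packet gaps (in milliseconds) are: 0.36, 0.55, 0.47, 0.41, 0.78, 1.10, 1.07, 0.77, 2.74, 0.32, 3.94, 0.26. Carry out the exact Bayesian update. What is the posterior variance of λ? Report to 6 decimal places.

With a Gamma(shape α, rate β) prior on the exponential rate λ, the posterior after n observations with total T = Σxᵢ is Gamma(α+n, β+T).
Sum of observations T = 12.77 milliseconds; n = 12.
Posterior: Gamma(7.9+12, 6.6+12.77) = Gamma(19.9, 19.37).
Var = α/β² = 0.053039.

0.053039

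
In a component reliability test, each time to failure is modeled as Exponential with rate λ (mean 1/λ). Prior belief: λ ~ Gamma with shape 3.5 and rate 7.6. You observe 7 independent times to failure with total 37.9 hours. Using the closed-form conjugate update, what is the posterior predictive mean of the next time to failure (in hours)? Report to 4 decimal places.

With a Gamma(shape α, rate β) prior on the exponential rate λ, the posterior after n observations with total T = Σxᵢ is Gamma(α+n, β+T).
Posterior: Gamma(3.5+7, 7.6+37.9) = Gamma(10.5, 45.5).
The predictive distribution for the next observation is Lomax; its mean is β/(α−1) = 45.5/9.5 = 4.7895.

4.7895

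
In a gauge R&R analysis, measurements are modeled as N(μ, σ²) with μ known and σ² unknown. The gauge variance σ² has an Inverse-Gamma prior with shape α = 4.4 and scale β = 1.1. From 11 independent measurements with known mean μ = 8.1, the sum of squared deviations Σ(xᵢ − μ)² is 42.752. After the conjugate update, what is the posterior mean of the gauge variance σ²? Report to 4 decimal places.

With known mean μ and an Inverse-Gamma(α, β) prior on σ², the Normal likelihood is conjugate: posterior is Inv-Gamma(α + n/2, β + Σ(xᵢ−μ)²/2).
Posterior: Inv-Gamma(4.4 + 11/2, 1.1 + 42.752/2) = Inv-Gamma(9.90, 22.4760).
E[σ²|data] = β/(α−1) = 22.4760/8.90 = 2.5254.

2.5254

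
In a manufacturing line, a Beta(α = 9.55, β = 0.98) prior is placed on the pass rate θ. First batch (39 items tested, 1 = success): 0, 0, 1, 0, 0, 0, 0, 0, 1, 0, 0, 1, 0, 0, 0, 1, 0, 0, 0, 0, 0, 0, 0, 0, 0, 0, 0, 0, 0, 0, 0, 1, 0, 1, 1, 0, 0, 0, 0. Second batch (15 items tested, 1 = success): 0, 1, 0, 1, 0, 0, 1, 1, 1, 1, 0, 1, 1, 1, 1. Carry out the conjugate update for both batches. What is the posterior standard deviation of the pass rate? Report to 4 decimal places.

The Beta prior is conjugate to a Binomial/Bernoulli likelihood; the update adds successes to α and failures to β.
After batch 1: Beta(9.55+7, 0.98+32) = Beta(16.55, 32.98).
After batch 2: Beta(16.55+10, 32.98+5) = Beta(26.55, 37.98).
Var = αβ/((α+β)²(α+β+1)) = 26.55·37.98/(64.53²·65.53) = 0.00369535; SD = √0.00369535 = 0.0608.

0.0608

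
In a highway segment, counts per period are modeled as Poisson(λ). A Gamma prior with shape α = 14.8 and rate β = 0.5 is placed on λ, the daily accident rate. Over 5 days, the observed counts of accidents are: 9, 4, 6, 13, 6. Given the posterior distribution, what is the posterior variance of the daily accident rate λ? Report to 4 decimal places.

With a Gamma(shape α, rate β) prior, the Poisson likelihood is conjugate: the posterior is Gamma(α + ΣXᵢ, β + n).
Sum of counts S = 38 over n = 5 days.
Posterior: Gamma(α+S, β+n) = Gamma(14.8+38, 0.5+5) = Gamma(52.8, 5.5).
Var = α/β² = 52.8/5.5² = 1.7455.

1.7455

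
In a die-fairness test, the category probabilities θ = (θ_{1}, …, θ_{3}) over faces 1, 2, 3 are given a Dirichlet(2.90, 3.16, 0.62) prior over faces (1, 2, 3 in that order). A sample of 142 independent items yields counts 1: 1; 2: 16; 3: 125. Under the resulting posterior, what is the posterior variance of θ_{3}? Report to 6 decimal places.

The Dirichlet prior is conjugate to the Multinomial likelihood: each posterior αⱼ = prior αⱼ + observed count nⱼ.
Posterior concentration: (3.90, 19.16, 125.62), total = 148.68.
Var[θ_j] = α_j(Σα−α_j)/((Σα)²(Σα+1)) = 125.62·23.06/(148.68²·149.68) = 0.000875.

0.000875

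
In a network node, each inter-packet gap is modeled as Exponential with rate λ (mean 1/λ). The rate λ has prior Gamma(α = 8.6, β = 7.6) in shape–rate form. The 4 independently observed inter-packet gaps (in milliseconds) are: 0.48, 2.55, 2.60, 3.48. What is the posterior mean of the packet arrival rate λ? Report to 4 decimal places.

0.7540

With a Gamma(shape α, rate β) prior on the exponential rate λ, the posterior after n observations with total T = Σxᵢ is Gamma(α+n, β+T).
Sum of observations T = 9.11 milliseconds; n = 4.
Posterior: Gamma(8.6+4, 7.6+9.11) = Gamma(12.6, 16.71).
Posterior mean of λ = α/β = 12.6/16.71 = 0.7540.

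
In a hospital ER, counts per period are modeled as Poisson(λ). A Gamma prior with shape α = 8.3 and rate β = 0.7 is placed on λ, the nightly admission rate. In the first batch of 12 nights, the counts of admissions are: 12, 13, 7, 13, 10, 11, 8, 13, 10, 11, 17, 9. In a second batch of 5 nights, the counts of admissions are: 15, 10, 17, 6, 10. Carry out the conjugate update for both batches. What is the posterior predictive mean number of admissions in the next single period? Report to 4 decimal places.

11.3164

With a Gamma(shape α, rate β) prior, the Poisson likelihood is conjugate: the posterior is Gamma(α + ΣXᵢ, β + n).
Batch 1: sum of counts S = 134 over n = 12 nights.
After batch 1: Gamma(α+S, β+n) = Gamma(8.3+134, 0.7+12) = Gamma(142.3, 12.7).
Batch 2: sum of counts S = 58 over n = 5 nights.
After batch 2: Gamma(α+S, β+n) = Gamma(142.3+58, 12.7+5) = Gamma(200.3, 17.7).
The predictive distribution for one future period is NegBinom with mean α/β = 11.3164.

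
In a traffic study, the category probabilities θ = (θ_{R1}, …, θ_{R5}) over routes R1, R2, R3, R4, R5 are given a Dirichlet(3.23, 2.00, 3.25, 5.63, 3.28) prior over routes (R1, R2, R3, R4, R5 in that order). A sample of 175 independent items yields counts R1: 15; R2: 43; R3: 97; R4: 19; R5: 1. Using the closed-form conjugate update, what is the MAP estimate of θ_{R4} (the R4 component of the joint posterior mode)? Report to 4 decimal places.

The Dirichlet prior is conjugate to the Multinomial likelihood: each posterior αⱼ = prior αⱼ + observed count nⱼ.
Posterior concentration: (18.23, 45.00, 100.25, 24.63, 4.28), total = 192.39.
Joint mode component: (α_{R4}−1)/(Σα−K) = 23.63/187.39 = 0.1261.

0.1261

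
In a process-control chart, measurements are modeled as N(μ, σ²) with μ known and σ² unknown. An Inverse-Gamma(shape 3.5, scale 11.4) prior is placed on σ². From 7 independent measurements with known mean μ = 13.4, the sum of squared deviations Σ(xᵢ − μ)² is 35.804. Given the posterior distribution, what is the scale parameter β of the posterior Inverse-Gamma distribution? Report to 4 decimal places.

29.3020

With known mean μ and an Inverse-Gamma(α, β) prior on σ², the Normal likelihood is conjugate: posterior is Inv-Gamma(α + n/2, β + Σ(xᵢ−μ)²/2).
Posterior: Inv-Gamma(3.5 + 7/2, 11.4 + 35.804/2) = Inv-Gamma(7.00, 29.3020).
Posterior β = 29.3020.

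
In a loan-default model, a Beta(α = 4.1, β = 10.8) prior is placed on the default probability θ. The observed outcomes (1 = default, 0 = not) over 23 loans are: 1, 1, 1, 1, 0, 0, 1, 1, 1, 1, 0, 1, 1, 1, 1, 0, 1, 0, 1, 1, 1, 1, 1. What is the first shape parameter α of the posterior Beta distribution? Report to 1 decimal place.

The Beta prior is conjugate to a Binomial/Bernoulli likelihood; the update adds successes to α and failures to β.
Posterior: Beta(α+k, β+n−k) = Beta(4.1+18, 10.8+5) = Beta(22.1, 15.8).
Posterior α = 22.1.

22.1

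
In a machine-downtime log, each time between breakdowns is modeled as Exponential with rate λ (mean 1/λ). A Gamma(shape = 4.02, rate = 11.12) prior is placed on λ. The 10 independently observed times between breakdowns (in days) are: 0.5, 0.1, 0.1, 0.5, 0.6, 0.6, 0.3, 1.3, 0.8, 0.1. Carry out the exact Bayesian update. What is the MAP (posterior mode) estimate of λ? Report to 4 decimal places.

0.8127

With a Gamma(shape α, rate β) prior on the exponential rate λ, the posterior after n observations with total T = Σxᵢ is Gamma(α+n, β+T).
Sum of observations T = 4.9 days; n = 10.
Posterior: Gamma(4.02+10, 11.12+4.9) = Gamma(14.02, 16.02).
Mode = (α−1)/β = 0.8127.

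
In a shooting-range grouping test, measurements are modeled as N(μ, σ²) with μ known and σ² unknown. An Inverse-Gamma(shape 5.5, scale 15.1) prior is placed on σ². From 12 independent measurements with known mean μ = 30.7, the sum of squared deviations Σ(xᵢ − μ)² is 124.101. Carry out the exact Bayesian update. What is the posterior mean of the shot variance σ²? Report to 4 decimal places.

7.3477

With known mean μ and an Inverse-Gamma(α, β) prior on σ², the Normal likelihood is conjugate: posterior is Inv-Gamma(α + n/2, β + Σ(xᵢ−μ)²/2).
Posterior: Inv-Gamma(5.5 + 12/2, 15.1 + 124.101/2) = Inv-Gamma(11.50, 77.1505).
E[σ²|data] = β/(α−1) = 77.1505/10.50 = 7.3477.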